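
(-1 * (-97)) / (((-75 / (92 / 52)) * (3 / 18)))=-4462 / 325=-13.73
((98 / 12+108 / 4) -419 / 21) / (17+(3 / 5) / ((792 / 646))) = 70290 / 80801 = 0.87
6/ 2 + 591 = 594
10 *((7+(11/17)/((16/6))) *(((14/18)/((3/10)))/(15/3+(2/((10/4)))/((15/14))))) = 4309375/131886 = 32.67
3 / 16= 0.19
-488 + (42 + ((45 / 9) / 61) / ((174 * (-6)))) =-446.00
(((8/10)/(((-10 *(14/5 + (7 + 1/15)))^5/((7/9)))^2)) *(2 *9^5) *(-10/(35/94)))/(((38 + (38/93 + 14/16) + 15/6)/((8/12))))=-62719072497/223922599471692302610595840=-0.00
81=81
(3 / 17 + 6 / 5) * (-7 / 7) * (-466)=54522 / 85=641.44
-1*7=-7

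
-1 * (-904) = 904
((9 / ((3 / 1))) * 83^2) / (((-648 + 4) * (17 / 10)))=-103335 / 5474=-18.88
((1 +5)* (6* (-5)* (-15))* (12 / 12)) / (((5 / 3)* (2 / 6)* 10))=486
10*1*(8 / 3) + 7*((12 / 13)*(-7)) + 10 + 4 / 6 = -308 / 39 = -7.90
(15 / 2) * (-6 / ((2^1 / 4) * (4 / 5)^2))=-1125 / 8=-140.62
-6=-6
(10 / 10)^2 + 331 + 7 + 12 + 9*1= 360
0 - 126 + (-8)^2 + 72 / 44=-60.36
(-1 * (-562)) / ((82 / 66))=18546 / 41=452.34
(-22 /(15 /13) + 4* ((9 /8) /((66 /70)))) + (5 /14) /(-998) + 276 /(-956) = -8035026313 /550985820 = -14.58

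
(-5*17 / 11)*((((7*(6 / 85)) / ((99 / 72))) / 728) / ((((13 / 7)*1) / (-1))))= 42 / 20449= 0.00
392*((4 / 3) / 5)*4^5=107042.13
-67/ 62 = -1.08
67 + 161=228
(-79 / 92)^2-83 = -696271 / 8464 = -82.26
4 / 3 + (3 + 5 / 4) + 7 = 151 / 12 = 12.58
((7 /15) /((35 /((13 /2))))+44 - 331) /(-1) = 43037 /150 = 286.91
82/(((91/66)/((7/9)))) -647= -23429/39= -600.74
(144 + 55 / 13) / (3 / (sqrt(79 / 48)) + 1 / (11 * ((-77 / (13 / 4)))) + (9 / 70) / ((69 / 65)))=-8339410817276 / 2616570518873 + 140412391420224 * sqrt(237) / 34015416745349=60.36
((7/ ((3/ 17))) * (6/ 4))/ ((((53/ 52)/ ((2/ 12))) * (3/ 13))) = 20111/ 477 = 42.16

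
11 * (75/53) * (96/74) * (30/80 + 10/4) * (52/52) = 113850/1961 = 58.06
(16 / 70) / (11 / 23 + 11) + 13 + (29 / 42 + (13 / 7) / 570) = 300946 / 21945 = 13.71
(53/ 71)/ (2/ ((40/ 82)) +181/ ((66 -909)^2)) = 0.18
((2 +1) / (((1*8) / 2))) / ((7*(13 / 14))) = 0.12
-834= -834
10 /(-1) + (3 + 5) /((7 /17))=9.43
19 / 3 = 6.33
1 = 1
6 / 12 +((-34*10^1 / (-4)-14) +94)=331 / 2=165.50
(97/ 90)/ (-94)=-0.01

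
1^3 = 1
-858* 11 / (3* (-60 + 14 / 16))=2288 / 43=53.21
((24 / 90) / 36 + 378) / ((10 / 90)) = 3402.07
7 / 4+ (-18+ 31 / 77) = -4881 / 308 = -15.85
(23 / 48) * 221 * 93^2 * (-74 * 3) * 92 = -37412399817 / 2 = -18706199908.50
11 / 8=1.38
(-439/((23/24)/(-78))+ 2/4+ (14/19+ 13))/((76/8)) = 31241147/8303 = 3762.63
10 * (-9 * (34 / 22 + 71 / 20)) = -10089 / 22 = -458.59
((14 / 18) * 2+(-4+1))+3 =14 / 9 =1.56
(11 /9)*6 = 22 /3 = 7.33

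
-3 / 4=-0.75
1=1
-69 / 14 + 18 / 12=-24 / 7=-3.43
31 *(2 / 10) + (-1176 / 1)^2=6914911 / 5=1382982.20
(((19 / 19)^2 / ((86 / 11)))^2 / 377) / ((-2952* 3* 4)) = -0.00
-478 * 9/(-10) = 2151/5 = 430.20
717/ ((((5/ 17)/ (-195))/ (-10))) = 4753710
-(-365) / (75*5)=73 / 75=0.97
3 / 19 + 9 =174 / 19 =9.16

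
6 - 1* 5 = 1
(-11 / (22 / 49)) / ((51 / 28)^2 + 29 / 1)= -19208 / 25337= -0.76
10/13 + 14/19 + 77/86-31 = -607491/21242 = -28.60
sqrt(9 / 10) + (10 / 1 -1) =3 * sqrt(10) / 10 + 9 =9.95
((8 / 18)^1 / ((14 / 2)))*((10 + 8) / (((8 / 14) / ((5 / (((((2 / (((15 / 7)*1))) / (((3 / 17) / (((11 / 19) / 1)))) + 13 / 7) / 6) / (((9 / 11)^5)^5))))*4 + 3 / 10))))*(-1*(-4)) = 58901922711927189097794006308292 / 15949228883964853303167622098455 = 3.69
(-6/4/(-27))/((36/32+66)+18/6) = 4/5049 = 0.00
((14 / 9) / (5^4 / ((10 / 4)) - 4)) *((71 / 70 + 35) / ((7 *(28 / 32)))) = 10084 / 271215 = 0.04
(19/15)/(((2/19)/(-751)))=-271111/30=-9037.03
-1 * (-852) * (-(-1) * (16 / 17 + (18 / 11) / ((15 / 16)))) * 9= 19262016 / 935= 20601.09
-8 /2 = -4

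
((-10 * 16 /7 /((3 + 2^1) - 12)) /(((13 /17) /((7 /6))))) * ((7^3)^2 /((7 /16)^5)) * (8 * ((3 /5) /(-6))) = -1140850688 /39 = -29252581.74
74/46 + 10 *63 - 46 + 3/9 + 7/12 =161881/276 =586.53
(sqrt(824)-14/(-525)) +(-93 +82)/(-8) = 841/600 +2*sqrt(206) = 30.11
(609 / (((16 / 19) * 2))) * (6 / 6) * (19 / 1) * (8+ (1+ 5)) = 1538943 / 16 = 96183.94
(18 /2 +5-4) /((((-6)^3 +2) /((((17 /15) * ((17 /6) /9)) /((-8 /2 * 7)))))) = 289 /485352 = 0.00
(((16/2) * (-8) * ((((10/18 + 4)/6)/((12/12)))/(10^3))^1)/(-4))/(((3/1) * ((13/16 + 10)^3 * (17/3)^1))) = 167936/297071512875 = 0.00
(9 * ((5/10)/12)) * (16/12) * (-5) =-5/2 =-2.50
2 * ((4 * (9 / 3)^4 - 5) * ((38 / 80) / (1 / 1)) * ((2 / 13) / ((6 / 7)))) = 42427 / 780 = 54.39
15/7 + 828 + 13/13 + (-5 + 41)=6070/7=867.14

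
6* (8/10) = 24/5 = 4.80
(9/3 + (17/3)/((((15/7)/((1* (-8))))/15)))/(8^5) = -943/98304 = -0.01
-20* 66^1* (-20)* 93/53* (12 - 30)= -44193600/53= -833841.51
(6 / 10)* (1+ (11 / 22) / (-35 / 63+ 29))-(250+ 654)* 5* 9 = -104139237 / 2560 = -40679.39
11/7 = 1.57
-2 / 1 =-2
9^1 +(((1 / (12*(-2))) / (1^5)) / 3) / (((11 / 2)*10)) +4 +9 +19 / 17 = 1556263 / 67320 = 23.12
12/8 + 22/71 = 257/142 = 1.81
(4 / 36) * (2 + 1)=1 / 3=0.33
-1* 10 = -10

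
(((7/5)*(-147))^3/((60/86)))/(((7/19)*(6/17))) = -240201963267/2500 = -96080785.31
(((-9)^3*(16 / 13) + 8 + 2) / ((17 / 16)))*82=-15132608 / 221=-68473.34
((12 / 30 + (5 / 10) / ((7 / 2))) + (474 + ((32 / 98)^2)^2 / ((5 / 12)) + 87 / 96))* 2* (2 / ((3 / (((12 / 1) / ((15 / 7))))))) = 146188094651 / 41177150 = 3550.22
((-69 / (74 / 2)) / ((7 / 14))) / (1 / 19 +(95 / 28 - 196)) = 73416 / 3790243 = 0.02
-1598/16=-799/8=-99.88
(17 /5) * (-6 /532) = -51 /1330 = -0.04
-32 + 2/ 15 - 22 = -808/ 15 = -53.87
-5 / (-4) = 5 / 4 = 1.25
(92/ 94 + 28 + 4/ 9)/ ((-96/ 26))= -80899/ 10152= -7.97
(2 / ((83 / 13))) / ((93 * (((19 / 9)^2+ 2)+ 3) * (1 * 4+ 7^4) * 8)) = 27 / 1458479320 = 0.00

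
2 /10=1 /5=0.20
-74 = -74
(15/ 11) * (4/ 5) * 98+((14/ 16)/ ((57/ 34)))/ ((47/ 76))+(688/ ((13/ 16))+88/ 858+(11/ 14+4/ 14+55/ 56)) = 1080212401/ 1129128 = 956.68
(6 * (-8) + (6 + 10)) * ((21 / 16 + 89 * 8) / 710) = -11413 / 355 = -32.15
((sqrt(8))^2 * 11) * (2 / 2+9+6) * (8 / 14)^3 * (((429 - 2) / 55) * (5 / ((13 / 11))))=5496832 / 637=8629.25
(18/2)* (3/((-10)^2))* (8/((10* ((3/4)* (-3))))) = -12/125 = -0.10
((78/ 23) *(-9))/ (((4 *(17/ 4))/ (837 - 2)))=-586170/ 391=-1499.16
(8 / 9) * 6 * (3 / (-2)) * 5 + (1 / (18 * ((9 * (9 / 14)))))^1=-29153 / 729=-39.99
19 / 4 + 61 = 263 / 4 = 65.75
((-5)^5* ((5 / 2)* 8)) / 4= -15625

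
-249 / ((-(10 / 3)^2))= 2241 / 100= 22.41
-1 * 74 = -74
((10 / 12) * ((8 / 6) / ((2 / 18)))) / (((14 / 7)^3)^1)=5 / 4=1.25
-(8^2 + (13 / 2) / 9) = -1165 / 18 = -64.72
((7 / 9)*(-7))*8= -392 / 9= -43.56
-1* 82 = -82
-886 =-886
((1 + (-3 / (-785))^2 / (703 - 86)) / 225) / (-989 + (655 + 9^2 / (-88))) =-33458553392 / 2521339570175625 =-0.00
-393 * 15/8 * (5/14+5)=-442125/112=-3947.54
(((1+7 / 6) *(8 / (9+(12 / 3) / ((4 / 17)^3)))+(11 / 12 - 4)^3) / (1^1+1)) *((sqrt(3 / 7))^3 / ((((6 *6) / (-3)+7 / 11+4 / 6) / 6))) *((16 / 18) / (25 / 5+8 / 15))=1081693415 *sqrt(21) / 13403237736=0.37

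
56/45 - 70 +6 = -2824/45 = -62.76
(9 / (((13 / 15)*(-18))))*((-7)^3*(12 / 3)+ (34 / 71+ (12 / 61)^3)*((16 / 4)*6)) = 164418841230 / 209503463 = 784.80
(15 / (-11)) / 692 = -15 / 7612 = -0.00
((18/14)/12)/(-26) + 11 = 8005/728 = 11.00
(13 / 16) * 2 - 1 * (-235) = 1893 / 8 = 236.62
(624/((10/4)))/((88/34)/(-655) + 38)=1389648/211543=6.57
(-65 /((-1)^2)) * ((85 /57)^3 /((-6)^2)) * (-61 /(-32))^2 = -148535343125 /6826954752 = -21.76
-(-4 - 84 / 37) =232 / 37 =6.27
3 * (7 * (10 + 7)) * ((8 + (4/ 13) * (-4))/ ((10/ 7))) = 109956/ 65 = 1691.63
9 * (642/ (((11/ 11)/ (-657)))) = -3796146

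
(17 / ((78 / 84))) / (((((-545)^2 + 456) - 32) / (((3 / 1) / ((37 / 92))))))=0.00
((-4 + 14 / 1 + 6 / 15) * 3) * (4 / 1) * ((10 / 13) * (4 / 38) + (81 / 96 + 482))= 11451111 / 190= 60269.01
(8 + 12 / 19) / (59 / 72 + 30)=11808 / 42161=0.28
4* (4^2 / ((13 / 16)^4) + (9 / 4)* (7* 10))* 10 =221877340 / 28561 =7768.54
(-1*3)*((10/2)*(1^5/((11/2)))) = -30/11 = -2.73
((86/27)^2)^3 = 404567235136/387420489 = 1044.26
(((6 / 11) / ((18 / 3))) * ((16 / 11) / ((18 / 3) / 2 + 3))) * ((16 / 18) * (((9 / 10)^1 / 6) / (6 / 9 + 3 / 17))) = 272 / 78045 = 0.00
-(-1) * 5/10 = 0.50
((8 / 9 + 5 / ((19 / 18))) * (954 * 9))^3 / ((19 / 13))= 77107973372596.66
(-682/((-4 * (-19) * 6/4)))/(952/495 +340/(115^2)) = -3.07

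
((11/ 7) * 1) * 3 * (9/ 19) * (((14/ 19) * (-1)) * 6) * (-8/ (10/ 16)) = 228096/ 1805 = 126.37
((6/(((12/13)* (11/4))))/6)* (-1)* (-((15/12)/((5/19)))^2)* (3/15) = 4693/2640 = 1.78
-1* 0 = 0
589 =589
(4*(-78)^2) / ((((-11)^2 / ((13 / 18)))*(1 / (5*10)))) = 878800 / 121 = 7262.81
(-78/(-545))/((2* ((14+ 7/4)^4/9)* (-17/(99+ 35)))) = -445952/5405599395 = -0.00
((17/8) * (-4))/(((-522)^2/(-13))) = 221/544968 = 0.00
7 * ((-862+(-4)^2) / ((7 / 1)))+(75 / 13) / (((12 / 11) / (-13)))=-3659 / 4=-914.75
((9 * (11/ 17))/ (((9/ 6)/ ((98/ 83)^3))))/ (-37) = -62118672/ 359654023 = -0.17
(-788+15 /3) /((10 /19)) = -14877 /10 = -1487.70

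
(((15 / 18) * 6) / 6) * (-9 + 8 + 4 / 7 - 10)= -365 / 42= -8.69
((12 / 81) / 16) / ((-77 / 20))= -5 / 2079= -0.00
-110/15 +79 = 215/3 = 71.67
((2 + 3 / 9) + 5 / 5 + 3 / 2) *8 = 116 / 3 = 38.67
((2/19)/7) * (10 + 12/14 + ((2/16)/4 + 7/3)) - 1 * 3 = -125179/44688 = -2.80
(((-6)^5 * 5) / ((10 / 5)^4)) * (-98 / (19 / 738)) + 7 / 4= 702989413 / 76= 9249860.70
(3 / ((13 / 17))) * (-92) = -4692 / 13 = -360.92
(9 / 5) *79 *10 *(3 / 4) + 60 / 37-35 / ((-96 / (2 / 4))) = 7589231 / 7104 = 1068.30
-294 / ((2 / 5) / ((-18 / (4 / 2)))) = 6615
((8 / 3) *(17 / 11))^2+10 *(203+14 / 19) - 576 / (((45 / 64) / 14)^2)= -39020156542 / 172425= -226302.20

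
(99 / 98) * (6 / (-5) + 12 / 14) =-594 / 1715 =-0.35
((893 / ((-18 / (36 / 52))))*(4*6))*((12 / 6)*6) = -128592 / 13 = -9891.69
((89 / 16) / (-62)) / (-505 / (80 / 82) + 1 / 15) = 1335 / 7701268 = 0.00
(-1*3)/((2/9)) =-27/2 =-13.50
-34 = -34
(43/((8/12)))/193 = 129/386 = 0.33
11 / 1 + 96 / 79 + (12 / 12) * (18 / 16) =8431 / 632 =13.34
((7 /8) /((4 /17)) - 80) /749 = -2441 /23968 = -0.10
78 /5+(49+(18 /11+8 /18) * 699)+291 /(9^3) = 20307904 /13365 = 1519.48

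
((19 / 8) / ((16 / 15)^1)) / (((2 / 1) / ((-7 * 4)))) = -1995 / 64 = -31.17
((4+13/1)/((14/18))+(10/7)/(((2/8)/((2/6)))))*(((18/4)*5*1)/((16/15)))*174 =9767925/112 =87213.62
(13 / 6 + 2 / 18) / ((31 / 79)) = 5.80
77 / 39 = 1.97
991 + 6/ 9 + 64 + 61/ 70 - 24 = 216833/ 210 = 1032.54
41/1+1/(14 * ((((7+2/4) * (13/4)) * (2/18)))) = 18667/455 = 41.03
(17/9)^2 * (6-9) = -289/27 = -10.70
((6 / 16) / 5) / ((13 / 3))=9 / 520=0.02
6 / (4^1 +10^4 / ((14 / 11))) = 21 / 27514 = 0.00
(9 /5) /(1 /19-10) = -19 /105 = -0.18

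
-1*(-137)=137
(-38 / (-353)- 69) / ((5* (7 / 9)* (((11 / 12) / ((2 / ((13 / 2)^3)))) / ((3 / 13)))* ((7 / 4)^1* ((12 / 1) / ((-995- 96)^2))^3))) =-492125039104859119188948 / 27171078935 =-18112090443009.09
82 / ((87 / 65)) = 61.26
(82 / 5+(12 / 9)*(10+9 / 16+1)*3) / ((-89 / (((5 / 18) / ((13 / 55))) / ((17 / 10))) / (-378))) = 7236075 / 39338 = 183.95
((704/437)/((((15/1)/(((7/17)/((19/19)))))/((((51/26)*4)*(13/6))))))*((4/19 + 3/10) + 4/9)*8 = 1399552/243675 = 5.74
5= 5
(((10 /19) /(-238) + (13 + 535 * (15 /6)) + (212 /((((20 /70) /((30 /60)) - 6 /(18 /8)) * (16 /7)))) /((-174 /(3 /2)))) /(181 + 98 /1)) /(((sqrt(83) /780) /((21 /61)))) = 4053229131835 * sqrt(83) /258751460176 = 142.71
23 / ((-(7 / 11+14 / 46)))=-5819 / 238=-24.45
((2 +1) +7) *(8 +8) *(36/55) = 1152/11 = 104.73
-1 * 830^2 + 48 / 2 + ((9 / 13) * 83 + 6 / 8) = -35818525 / 52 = -688817.79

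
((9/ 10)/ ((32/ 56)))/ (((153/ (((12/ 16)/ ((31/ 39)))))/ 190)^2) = 19217835/ 8887328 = 2.16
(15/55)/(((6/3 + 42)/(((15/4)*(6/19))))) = 0.01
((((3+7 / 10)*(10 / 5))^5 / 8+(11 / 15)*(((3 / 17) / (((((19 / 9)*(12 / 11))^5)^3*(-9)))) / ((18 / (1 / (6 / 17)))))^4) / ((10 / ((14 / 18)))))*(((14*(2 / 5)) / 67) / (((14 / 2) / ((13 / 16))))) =14256585658795134991831352057319200410233484507370907420196685090334915346242967037129542655918930028437986743123768093972659 / 6811657951072546512378172175002204304570926107041790163484950461285261633981307288921948269004628428261699816500756480000000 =2.09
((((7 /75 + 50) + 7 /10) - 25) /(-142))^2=0.03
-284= -284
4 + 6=10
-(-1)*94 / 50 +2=97 / 25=3.88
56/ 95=0.59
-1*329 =-329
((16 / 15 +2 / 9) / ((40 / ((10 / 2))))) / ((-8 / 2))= -0.04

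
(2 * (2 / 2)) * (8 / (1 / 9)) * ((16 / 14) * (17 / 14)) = 9792 / 49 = 199.84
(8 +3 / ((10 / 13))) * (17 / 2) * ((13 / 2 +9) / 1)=62713 / 40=1567.82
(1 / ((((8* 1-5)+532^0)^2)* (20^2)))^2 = 1 / 40960000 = 0.00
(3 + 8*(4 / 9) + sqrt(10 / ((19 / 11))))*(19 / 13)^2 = 19*sqrt(2090) / 169 + 21299 / 1521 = 19.14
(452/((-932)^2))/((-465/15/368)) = -10396/1682959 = -0.01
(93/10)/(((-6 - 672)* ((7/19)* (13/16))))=-2356/51415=-0.05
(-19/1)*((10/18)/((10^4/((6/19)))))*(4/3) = -1/2250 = -0.00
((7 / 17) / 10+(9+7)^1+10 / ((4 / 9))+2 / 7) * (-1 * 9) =-207918 / 595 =-349.44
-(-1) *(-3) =-3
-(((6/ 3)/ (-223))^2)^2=-0.00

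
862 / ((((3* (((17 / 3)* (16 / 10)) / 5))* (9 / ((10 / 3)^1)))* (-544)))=-53875 / 499392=-0.11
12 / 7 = 1.71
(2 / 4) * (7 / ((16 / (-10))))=-35 / 16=-2.19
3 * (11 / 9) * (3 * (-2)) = -22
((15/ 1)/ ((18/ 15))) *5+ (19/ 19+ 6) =139/ 2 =69.50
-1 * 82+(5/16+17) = -1035/16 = -64.69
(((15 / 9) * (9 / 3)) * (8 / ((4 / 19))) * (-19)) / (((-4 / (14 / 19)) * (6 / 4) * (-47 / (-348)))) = 154280 / 47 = 3282.55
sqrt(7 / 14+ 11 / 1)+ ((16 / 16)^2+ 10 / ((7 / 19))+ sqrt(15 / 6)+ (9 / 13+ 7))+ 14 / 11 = sqrt(10) / 2+ sqrt(46) / 2+ 37145 / 1001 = 42.08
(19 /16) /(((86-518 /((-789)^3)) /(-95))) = -886560169545 /675848647232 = -1.31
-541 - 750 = -1291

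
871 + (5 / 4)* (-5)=3459 / 4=864.75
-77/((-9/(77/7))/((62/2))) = 26257/9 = 2917.44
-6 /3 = -2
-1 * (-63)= 63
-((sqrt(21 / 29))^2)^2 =-441 / 841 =-0.52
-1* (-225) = 225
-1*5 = -5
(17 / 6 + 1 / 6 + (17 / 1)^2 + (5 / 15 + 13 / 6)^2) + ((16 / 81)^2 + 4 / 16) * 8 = 7887953 / 26244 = 300.56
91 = 91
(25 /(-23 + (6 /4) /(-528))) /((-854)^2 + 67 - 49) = -4400 /2952708699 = -0.00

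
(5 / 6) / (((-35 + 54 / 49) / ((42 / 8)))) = -1715 / 13288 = -0.13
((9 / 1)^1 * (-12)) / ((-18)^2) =-1 / 3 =-0.33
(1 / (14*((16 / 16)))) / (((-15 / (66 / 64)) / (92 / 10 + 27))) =-1991 / 11200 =-0.18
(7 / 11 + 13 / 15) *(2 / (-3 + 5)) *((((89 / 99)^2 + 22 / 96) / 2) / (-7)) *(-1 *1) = 720409 / 6468660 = 0.11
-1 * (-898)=898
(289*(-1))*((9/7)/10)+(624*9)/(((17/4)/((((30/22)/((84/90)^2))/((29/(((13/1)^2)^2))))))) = 5413353203439/2657270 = 2037185.99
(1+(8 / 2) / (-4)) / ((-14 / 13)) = 0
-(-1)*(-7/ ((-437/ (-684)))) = -252/ 23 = -10.96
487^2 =237169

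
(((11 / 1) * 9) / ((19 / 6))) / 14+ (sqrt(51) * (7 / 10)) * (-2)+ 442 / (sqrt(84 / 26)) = 238.14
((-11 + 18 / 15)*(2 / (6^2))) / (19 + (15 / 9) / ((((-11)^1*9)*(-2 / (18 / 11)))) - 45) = 5929 / 282990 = 0.02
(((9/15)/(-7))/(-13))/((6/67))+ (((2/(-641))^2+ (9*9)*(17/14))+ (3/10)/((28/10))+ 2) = 100.54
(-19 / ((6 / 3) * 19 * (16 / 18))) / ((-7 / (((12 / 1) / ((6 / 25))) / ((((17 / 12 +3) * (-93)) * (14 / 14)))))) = -225 / 23002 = -0.01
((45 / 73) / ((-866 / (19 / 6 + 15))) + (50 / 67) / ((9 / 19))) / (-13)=-0.12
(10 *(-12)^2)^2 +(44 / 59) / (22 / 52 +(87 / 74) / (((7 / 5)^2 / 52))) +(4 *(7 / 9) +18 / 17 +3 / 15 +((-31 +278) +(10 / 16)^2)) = 8927466432994193509 / 4304775539520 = 2073851.78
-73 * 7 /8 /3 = -511 /24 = -21.29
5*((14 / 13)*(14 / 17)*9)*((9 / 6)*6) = 79380 / 221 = 359.19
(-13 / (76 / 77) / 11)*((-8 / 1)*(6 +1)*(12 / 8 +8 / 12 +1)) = 637 / 3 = 212.33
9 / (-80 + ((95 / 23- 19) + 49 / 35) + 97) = 1035 / 406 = 2.55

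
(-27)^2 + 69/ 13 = 9546/ 13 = 734.31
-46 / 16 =-23 / 8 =-2.88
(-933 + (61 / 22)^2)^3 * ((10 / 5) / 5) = -89825707146836051 / 283449760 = -316901687.08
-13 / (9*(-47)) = 13 / 423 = 0.03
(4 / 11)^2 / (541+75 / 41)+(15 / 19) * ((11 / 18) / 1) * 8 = 37030757 / 9593727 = 3.86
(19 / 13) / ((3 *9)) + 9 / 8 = 3311 / 2808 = 1.18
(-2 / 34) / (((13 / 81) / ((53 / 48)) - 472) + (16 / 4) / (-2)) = 1431 / 11527462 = 0.00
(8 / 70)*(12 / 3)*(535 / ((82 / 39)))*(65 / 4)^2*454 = 4002219975 / 287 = 13945017.33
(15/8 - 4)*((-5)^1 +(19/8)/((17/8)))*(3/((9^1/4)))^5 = 34.77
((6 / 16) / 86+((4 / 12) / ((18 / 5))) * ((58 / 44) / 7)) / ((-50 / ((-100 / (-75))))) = -31177 / 53638200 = -0.00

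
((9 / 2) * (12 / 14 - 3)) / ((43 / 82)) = -5535 / 301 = -18.39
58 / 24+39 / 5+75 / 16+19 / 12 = 16.49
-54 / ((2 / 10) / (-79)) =21330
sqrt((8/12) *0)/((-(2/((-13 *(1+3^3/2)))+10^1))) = 0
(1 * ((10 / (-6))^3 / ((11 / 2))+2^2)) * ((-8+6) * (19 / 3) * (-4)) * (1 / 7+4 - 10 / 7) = 386992 / 891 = 434.33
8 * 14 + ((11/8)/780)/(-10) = 112.00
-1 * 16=-16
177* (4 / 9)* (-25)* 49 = -289100 / 3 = -96366.67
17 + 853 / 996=17785 / 996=17.86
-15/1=-15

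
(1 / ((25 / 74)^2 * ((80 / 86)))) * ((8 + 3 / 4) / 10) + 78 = 4312069 / 50000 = 86.24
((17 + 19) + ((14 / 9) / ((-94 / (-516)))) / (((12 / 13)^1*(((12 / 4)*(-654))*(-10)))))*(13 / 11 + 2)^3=2562015115975 / 2209263012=1159.67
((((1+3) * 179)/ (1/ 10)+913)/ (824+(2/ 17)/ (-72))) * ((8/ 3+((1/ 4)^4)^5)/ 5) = 3621553807383779553/ 693086775295344640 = 5.23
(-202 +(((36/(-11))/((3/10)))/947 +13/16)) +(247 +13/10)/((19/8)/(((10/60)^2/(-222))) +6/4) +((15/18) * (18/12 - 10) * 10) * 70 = -54404847895587/10544504080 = -5159.55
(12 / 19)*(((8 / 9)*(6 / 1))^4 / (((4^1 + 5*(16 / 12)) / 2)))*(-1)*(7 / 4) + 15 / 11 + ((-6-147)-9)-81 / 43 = -26706968 / 80883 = -330.19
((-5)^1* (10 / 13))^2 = 2500 / 169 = 14.79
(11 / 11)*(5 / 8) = 5 / 8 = 0.62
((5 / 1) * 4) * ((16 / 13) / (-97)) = -320 / 1261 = -0.25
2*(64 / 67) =128 / 67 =1.91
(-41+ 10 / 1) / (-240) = 31 / 240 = 0.13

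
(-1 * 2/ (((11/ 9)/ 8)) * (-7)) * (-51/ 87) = -17136/ 319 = -53.72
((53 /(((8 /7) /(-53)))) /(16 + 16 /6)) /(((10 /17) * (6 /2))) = -74.61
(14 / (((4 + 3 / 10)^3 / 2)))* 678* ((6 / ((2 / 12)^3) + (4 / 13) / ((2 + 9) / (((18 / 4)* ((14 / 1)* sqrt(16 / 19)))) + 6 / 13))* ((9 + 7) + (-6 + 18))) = 1308059397324288000 / 150873516791 -76620031488000* sqrt(19) / 150873516791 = 8667693.62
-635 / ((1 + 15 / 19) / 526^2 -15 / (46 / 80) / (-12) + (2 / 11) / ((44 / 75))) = -2322480250255 / 9084507193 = -255.65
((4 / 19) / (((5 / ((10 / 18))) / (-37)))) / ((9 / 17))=-2516 / 1539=-1.63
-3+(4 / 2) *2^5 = 61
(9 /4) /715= 9 /2860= 0.00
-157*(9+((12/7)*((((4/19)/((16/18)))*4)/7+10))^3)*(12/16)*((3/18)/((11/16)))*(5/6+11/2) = -443778595840410/467184179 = -949900.74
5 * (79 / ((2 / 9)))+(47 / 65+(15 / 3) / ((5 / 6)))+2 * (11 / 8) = 464613 / 260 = 1786.97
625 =625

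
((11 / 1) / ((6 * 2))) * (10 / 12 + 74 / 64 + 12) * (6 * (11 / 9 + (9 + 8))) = 1402.07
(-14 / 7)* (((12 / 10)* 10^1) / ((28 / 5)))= -30 / 7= -4.29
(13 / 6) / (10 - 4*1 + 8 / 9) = 39 / 124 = 0.31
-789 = -789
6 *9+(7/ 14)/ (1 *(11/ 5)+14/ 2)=4973/ 92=54.05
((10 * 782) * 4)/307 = 31280/307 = 101.89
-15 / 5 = -3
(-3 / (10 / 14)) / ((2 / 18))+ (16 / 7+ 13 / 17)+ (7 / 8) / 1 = -161243 / 4760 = -33.87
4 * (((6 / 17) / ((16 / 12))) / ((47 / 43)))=774 / 799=0.97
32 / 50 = 16 / 25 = 0.64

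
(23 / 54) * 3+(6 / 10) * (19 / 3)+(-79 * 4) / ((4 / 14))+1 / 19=-1882487 / 1710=-1100.87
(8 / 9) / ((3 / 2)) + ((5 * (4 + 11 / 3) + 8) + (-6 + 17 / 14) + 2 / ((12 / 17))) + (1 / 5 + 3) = 45524 / 945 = 48.17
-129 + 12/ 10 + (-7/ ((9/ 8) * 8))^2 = -51514/ 405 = -127.20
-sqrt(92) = -2 * sqrt(23) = -9.59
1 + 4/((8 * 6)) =13/12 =1.08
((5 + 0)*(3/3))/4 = 5/4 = 1.25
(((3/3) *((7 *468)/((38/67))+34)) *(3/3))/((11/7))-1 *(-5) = 773789/209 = 3702.34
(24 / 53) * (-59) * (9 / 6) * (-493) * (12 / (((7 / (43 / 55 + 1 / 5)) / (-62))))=-42069575232 / 20405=-2061728.75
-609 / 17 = -35.82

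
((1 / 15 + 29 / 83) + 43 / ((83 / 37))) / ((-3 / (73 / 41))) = -1779959 / 153135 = -11.62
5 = 5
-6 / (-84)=1 / 14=0.07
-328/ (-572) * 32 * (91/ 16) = 104.36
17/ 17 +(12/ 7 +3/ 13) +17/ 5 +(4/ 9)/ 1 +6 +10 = 93323/ 4095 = 22.79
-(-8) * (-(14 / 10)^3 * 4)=-10976 / 125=-87.81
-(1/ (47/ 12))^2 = -144/ 2209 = -0.07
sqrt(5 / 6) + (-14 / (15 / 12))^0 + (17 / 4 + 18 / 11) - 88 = -3569 / 44 + sqrt(30) / 6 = -80.20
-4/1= -4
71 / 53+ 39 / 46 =5333 / 2438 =2.19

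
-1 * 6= -6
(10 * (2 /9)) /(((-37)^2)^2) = 20 /16867449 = 0.00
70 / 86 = 35 / 43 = 0.81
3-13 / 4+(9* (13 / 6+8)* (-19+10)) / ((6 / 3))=-412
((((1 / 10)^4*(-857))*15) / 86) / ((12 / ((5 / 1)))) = -857 / 137600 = -0.01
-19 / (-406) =19 / 406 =0.05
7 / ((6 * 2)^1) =7 / 12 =0.58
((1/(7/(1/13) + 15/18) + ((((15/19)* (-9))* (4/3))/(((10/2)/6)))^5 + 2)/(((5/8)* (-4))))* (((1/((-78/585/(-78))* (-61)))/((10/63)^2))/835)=-34623.96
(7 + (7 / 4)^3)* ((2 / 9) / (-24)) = -791 / 6912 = -0.11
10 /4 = 5 /2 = 2.50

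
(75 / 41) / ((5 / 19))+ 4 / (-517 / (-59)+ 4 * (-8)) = 381059 / 56211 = 6.78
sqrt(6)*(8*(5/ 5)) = 8*sqrt(6) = 19.60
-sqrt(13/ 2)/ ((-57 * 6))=sqrt(26)/ 684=0.01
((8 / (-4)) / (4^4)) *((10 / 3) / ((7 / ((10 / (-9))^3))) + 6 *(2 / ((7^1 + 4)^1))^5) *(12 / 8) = 100473167 / 13149492048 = 0.01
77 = 77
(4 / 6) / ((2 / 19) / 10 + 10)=190 / 2853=0.07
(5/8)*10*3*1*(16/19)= 300/19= 15.79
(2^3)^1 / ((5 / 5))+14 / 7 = 10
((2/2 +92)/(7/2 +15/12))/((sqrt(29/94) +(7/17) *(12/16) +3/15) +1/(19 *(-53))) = -54780089363280/278886075673 +1147561893600 *sqrt(2726)/278886075673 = 18.41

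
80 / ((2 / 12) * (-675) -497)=-160 / 1219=-0.13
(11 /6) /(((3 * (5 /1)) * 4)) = 11 /360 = 0.03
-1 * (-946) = 946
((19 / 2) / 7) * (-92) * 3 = -2622 / 7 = -374.57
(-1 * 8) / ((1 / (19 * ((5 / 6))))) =-380 / 3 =-126.67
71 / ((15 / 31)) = 2201 / 15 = 146.73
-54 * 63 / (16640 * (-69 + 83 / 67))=113967 / 37772800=0.00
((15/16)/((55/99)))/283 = 27/4528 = 0.01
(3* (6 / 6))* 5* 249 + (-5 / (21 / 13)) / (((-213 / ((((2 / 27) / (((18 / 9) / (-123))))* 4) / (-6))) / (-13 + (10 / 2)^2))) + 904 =186773543 / 40257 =4639.53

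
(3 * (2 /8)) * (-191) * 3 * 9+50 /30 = -46393 /12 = -3866.08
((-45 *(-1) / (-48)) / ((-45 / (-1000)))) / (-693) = 125 / 4158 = 0.03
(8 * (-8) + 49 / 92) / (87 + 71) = -5839 / 14536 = -0.40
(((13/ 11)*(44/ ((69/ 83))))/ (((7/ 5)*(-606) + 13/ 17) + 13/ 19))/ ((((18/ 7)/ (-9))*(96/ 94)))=0.25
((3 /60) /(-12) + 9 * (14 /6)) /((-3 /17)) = -85663 /720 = -118.98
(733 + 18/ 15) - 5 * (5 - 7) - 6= 3691/ 5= 738.20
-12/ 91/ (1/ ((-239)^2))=-685452/ 91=-7532.44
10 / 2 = 5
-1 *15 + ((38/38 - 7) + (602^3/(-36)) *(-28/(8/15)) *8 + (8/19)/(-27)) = 1305730729099/513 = 2545284072.32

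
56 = 56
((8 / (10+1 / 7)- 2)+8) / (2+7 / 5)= 2410 / 1207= 2.00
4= 4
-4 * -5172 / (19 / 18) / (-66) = -62064 / 209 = -296.96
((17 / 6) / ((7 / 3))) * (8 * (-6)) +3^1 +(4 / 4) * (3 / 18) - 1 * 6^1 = -2567 / 42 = -61.12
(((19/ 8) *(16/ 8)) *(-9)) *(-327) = 55917/ 4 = 13979.25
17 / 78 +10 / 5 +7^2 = 3995 / 78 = 51.22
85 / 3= 28.33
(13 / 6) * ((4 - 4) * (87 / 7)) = 0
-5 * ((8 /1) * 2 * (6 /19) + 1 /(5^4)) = -60019 /2375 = -25.27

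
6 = 6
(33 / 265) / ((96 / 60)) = 0.08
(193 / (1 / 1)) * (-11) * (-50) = 106150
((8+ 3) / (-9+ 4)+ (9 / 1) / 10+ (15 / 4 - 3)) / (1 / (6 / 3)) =-11 / 10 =-1.10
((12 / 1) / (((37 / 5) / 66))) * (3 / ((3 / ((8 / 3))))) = 10560 / 37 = 285.41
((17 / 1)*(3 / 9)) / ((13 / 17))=289 / 39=7.41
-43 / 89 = -0.48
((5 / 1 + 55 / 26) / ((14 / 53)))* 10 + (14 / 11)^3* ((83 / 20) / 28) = 163315736 / 605605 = 269.67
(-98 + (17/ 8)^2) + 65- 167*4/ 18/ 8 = -19079/ 576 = -33.12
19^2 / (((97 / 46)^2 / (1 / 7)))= 763876 / 65863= 11.60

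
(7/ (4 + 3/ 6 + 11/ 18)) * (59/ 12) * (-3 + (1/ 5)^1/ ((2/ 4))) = -16107/ 920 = -17.51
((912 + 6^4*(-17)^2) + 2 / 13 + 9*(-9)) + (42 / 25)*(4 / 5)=609986809 / 1625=375376.50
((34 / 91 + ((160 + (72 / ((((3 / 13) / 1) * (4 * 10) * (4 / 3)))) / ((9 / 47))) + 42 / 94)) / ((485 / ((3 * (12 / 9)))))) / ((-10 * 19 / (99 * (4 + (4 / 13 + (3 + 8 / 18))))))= -6.38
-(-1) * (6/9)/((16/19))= 19/24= 0.79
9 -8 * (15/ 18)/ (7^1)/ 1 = 169/ 21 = 8.05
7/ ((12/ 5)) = 35/ 12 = 2.92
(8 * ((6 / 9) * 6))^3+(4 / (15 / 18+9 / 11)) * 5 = 3573032 / 109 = 32780.11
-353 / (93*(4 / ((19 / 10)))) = -6707 / 3720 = -1.80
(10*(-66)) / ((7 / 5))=-471.43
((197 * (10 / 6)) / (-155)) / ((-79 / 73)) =14381 / 7347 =1.96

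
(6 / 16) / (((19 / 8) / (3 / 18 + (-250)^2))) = 375001 / 38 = 9868.45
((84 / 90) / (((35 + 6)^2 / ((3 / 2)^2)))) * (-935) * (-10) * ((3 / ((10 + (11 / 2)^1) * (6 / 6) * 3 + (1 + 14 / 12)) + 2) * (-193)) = -4647.66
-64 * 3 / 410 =-96 / 205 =-0.47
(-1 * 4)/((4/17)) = -17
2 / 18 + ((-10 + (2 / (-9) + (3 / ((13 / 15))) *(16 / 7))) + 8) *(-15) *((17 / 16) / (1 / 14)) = -297049 / 234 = -1269.44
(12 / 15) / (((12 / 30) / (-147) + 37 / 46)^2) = 914492880 / 734572609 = 1.24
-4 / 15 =-0.27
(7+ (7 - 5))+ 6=15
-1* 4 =-4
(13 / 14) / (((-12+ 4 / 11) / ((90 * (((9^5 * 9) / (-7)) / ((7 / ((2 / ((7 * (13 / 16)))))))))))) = 263063295 / 9604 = 27391.01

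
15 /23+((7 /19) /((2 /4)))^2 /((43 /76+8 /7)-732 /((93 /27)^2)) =8619590311 /13402700415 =0.64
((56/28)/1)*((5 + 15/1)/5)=8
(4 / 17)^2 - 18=-5186 / 289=-17.94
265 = 265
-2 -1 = -3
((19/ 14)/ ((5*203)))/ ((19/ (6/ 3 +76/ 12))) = 5/ 8526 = 0.00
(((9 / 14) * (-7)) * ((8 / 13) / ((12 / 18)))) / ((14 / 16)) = -432 / 91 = -4.75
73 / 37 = 1.97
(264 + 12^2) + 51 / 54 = 7361 / 18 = 408.94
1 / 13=0.08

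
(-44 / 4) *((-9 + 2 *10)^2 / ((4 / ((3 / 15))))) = -1331 / 20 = -66.55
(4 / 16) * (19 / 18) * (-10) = -95 / 36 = -2.64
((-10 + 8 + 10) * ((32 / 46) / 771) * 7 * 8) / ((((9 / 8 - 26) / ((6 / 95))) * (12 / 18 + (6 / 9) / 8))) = -458752 / 335242365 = -0.00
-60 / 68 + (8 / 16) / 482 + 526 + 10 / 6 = 25898875 / 49164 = 526.79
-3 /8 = -0.38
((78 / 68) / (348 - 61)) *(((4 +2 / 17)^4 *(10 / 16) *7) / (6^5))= 97540625 / 150891043104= 0.00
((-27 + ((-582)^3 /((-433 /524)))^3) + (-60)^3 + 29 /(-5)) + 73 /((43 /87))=236994999526969889720084513286301231 /17454288455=13578038436684578656465460.00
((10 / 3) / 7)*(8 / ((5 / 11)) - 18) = -4 / 21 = -0.19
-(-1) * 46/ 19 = 46/ 19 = 2.42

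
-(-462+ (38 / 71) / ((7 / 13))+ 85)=186875 / 497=376.01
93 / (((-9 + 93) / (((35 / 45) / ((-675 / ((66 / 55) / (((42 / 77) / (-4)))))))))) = 341 / 30375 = 0.01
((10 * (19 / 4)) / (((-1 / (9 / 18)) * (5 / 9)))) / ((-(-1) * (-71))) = 171 / 284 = 0.60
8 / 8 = 1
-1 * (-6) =6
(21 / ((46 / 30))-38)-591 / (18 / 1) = -7885 / 138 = -57.14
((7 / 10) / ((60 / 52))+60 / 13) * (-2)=-10183 / 975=-10.44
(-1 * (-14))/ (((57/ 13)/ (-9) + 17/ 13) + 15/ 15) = 546/ 71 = 7.69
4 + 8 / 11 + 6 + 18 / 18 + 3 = 162 / 11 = 14.73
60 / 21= 20 / 7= 2.86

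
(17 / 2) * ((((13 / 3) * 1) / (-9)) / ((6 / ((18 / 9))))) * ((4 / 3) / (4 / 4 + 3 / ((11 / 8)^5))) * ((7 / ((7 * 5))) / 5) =-71184542 / 1575581625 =-0.05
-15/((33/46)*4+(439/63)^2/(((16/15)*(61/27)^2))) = -335485360/263646043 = -1.27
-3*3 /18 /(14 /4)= -1 /7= -0.14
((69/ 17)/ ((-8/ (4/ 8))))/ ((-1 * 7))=69/ 1904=0.04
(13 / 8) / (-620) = -13 / 4960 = -0.00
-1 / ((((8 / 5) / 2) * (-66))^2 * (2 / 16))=-0.00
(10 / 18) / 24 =0.02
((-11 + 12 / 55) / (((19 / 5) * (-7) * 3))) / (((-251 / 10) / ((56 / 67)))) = -47440 / 10544259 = -0.00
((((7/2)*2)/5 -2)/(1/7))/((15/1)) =-7/25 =-0.28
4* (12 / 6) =8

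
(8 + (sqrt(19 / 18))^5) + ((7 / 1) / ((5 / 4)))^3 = 361 * sqrt(38) / 1944 + 22952 / 125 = 184.76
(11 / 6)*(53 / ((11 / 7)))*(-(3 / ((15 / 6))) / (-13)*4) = 1484 / 65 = 22.83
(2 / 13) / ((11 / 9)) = 18 / 143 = 0.13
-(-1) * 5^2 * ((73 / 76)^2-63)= -8963975 / 5776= -1551.93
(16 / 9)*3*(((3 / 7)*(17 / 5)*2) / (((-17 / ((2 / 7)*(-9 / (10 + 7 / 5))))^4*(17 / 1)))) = 5184000 / 182936467830487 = 0.00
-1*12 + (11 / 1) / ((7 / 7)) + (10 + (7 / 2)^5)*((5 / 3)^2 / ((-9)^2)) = 44983 / 2592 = 17.35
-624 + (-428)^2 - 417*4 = 180892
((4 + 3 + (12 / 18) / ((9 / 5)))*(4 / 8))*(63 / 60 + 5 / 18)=47561 / 9720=4.89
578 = 578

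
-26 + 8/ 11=-278/ 11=-25.27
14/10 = 7/5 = 1.40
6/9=2/3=0.67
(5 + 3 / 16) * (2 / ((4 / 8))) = 83 / 4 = 20.75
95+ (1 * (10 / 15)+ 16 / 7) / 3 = 6047 / 63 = 95.98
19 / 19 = 1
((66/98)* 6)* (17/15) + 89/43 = 70051/10535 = 6.65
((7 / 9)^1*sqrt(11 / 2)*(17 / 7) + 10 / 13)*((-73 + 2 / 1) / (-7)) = 710 / 91 + 1207*sqrt(22) / 126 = 52.73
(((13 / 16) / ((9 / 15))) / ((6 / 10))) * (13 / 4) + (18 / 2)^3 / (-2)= -205727 / 576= -357.16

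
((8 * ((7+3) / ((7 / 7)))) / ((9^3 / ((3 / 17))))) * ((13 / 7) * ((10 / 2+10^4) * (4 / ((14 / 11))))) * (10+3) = 991962400 / 67473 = 14701.62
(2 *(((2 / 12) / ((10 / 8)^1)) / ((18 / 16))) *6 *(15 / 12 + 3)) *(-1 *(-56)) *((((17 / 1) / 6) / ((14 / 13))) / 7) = 120224 / 945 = 127.22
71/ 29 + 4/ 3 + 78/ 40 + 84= 156133/ 1740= 89.73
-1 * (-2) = 2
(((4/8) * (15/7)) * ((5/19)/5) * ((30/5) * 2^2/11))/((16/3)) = 135/5852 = 0.02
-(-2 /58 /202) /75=1 /439350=0.00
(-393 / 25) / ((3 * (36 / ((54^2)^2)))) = -30941676 / 25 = -1237667.04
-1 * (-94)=94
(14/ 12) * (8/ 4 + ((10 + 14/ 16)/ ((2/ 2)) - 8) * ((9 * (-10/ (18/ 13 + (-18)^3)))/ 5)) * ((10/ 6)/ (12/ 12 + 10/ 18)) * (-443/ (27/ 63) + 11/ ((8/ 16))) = -1026968125/ 404256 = -2540.39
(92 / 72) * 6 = 23 / 3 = 7.67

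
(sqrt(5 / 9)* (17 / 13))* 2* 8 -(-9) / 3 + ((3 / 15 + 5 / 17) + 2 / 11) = 3437 / 935 + 272* sqrt(5) / 39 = 19.27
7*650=4550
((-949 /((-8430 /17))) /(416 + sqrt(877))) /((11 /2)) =0.00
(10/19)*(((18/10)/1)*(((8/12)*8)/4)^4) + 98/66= 8425/1881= 4.48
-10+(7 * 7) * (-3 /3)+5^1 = -54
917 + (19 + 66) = 1002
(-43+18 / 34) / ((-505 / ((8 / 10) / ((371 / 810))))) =467856 / 3185035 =0.15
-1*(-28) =28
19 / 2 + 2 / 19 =365 / 38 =9.61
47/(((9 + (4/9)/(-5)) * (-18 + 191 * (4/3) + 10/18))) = 3807/171227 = 0.02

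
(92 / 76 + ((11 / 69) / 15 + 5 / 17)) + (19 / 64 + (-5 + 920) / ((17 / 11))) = 593.87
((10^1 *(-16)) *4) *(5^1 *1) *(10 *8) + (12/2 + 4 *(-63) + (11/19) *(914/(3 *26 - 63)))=-73020056/285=-256210.72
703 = 703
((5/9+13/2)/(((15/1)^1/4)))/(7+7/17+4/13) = 28067/115155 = 0.24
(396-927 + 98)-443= -876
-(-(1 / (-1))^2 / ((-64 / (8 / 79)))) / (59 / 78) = -39 / 18644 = -0.00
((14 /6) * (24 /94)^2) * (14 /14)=336 /2209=0.15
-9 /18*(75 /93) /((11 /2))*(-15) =1.10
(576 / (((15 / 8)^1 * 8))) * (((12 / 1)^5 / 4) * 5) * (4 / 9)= 5308416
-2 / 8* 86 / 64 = -0.34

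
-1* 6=-6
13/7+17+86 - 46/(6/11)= 431/21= 20.52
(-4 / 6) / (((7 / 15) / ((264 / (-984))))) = 110 / 287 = 0.38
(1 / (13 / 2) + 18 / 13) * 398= 7960 / 13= 612.31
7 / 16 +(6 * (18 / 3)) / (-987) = 2111 / 5264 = 0.40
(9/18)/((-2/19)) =-19/4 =-4.75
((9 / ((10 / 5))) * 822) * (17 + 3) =73980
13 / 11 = 1.18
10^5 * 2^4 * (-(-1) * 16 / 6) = 12800000 / 3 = 4266666.67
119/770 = 17/110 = 0.15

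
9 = 9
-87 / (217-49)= -0.52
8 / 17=0.47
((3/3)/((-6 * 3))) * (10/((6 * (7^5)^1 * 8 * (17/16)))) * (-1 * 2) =10/7714413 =0.00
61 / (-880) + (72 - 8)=56259 / 880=63.93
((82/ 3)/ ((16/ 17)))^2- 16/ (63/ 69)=3330007/ 4032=825.89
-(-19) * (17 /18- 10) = -3097 /18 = -172.06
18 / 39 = 6 / 13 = 0.46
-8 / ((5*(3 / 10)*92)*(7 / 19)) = -76 / 483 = -0.16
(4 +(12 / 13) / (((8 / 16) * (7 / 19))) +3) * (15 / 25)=3279 / 455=7.21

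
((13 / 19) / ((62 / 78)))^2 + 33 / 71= 29698872 / 24631391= 1.21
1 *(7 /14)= 1 /2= 0.50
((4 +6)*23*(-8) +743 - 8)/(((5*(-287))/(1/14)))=221/4018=0.06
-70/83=-0.84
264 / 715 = 24 / 65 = 0.37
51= 51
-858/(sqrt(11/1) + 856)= -734448/732725 + 858*sqrt(11)/732725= -1.00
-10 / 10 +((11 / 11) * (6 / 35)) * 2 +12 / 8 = 59 / 70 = 0.84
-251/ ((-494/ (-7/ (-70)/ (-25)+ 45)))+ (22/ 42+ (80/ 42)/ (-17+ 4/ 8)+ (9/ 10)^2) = 1030479781/ 42792750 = 24.08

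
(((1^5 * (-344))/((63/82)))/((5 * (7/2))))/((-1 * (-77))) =-0.33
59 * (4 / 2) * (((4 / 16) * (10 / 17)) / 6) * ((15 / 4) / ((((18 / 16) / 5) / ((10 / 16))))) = 36875 / 1224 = 30.13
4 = 4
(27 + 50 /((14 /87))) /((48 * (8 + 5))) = 197 /364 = 0.54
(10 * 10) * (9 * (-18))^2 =2624400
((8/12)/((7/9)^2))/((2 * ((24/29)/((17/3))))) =1479/392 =3.77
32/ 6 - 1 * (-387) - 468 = -227/ 3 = -75.67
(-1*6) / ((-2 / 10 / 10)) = 300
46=46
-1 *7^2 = -49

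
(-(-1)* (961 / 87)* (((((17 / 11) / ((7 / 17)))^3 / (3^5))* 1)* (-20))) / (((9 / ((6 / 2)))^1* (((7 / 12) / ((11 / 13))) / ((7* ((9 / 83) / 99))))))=-1855696304720 / 10414037721087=-0.18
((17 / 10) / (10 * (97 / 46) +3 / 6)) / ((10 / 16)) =3128 / 24825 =0.13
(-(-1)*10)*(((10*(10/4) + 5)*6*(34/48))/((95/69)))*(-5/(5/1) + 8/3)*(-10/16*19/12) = -1527.34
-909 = -909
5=5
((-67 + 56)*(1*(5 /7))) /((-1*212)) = 55 /1484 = 0.04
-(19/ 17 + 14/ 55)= -1283/ 935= -1.37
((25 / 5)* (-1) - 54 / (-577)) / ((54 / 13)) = -36803 / 31158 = -1.18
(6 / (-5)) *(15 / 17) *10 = -180 / 17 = -10.59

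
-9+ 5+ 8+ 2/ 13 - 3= 15/ 13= 1.15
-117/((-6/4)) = 78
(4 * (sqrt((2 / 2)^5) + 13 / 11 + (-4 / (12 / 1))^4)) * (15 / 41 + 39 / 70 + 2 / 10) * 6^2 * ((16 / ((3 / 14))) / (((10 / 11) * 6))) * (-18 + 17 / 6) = -3669682016 / 49815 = -73666.21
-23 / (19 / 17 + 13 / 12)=-4692 / 449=-10.45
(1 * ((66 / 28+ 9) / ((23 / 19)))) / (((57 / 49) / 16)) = 2968 / 23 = 129.04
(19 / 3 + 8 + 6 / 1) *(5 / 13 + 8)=6649 / 39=170.49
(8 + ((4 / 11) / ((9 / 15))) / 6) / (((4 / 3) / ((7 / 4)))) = 2807 / 264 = 10.63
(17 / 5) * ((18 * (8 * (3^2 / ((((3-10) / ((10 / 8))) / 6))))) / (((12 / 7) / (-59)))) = 162486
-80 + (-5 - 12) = -97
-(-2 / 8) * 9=2.25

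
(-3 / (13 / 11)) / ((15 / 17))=-187 / 65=-2.88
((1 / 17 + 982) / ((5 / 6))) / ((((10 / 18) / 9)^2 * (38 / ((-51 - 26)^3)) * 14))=-4286292921603 / 16150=-265405134.46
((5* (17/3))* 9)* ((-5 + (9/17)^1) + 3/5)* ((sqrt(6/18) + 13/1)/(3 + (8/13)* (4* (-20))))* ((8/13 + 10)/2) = 22701* sqrt(3)/601 + 885339/601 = 1538.53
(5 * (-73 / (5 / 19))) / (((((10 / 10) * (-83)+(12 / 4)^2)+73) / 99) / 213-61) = 29247669 / 1286308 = 22.74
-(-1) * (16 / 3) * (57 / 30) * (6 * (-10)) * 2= -1216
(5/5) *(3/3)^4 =1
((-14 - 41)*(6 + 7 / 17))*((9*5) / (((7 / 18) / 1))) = -4855950 / 119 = -40806.30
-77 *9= -693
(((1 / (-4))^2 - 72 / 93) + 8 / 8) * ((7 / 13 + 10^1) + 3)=121 / 31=3.90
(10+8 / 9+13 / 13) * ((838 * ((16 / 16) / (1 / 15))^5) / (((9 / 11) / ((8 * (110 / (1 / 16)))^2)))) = 1833146050560000000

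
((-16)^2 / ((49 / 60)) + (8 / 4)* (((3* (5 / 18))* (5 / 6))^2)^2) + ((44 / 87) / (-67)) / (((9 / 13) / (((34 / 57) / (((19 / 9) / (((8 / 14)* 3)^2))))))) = 313.93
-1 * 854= -854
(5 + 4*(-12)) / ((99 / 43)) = -18.68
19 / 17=1.12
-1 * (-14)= 14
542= 542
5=5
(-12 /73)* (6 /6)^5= -12 /73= -0.16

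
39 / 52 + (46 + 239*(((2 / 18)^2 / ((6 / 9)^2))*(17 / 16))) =30991 / 576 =53.80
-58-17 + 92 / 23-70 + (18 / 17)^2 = -40425 / 289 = -139.88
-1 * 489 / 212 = -489 / 212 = -2.31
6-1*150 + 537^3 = 154854009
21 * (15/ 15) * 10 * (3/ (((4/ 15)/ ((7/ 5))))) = 6615/ 2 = 3307.50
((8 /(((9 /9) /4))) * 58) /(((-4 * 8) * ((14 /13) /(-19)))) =7163 /7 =1023.29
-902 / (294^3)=-451 / 12706092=-0.00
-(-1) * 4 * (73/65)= 292/65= 4.49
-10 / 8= -5 / 4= -1.25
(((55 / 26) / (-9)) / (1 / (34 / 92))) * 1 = -935 / 10764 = -0.09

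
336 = 336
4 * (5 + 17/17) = 24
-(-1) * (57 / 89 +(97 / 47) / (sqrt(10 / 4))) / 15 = 19 / 445 +97 * sqrt(10) / 3525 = 0.13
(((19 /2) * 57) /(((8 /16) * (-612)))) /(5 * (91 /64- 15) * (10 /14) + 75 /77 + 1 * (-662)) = 444752 /178322061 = 0.00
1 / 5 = 0.20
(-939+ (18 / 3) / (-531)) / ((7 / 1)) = -166205 / 1239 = -134.14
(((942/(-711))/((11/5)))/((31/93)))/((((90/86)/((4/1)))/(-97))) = 5238776/7821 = 669.83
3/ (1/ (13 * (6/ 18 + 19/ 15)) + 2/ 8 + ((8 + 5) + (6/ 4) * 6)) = 0.13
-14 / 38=-0.37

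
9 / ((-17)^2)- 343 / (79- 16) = -14080 / 2601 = -5.41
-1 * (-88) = 88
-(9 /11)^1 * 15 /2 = -135 /22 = -6.14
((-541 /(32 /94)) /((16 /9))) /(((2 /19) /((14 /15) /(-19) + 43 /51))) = -293453007 /43520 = -6742.95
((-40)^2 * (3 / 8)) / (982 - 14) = 0.62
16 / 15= 1.07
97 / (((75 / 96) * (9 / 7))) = 21728 / 225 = 96.57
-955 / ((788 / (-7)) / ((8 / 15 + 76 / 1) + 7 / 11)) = 17024021 / 26004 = 654.67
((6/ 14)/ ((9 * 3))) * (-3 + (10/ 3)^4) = 9757/ 5103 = 1.91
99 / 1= 99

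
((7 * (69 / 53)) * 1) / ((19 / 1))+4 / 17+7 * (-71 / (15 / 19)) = -161471132 / 256785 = -628.82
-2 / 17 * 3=-6 / 17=-0.35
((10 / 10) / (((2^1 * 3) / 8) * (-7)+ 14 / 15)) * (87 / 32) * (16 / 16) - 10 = -22025 / 2072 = -10.63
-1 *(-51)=51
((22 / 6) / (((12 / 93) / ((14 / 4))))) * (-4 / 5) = -2387 / 30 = -79.57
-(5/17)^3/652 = -125/3203276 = -0.00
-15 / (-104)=15 / 104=0.14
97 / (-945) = -97 / 945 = -0.10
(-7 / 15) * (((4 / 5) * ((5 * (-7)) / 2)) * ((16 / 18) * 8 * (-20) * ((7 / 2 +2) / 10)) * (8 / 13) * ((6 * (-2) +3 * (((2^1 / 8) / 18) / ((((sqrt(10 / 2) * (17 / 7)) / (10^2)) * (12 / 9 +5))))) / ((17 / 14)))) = 30908416 / 9945-27044864 * sqrt(5) / 1927341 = 3076.56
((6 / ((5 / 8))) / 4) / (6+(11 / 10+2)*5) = 24 / 215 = 0.11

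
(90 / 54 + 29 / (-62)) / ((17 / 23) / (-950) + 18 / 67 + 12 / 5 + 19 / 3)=163230425 / 1225491163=0.13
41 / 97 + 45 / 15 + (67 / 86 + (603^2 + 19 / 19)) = 363614.20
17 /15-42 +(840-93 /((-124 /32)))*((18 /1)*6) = 1399067 /15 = 93271.13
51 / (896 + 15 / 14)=714 / 12559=0.06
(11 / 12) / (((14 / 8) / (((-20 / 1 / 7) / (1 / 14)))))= -440 / 21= -20.95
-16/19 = -0.84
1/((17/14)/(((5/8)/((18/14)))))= 245/612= 0.40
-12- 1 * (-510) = 498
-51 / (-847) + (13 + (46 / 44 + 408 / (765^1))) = 371977 / 25410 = 14.64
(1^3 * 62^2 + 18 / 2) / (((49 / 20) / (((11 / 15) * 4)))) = 678128 / 147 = 4613.12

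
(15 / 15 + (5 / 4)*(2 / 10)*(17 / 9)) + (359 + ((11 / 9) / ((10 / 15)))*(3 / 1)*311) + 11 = 74951 / 36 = 2081.97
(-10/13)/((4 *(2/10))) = -25/26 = -0.96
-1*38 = -38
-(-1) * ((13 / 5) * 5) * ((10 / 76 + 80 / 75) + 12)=97799 / 570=171.58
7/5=1.40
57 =57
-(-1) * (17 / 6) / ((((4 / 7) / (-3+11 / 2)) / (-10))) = -2975 / 24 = -123.96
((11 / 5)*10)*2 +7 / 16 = 711 / 16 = 44.44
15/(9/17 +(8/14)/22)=27.01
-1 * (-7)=7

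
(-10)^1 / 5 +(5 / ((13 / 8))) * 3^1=94 / 13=7.23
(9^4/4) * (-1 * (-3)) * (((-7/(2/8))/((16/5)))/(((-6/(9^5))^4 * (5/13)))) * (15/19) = -4032636844441887998647695/4864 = -829078298610585526037.77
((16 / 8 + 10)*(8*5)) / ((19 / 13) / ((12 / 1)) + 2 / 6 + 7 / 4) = 9360 / 43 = 217.67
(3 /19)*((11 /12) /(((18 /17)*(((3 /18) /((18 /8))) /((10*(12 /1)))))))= 221.45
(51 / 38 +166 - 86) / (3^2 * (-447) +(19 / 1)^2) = -0.02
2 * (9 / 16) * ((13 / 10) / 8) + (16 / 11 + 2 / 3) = 48661 / 21120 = 2.30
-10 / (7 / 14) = -20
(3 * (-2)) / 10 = -3 / 5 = -0.60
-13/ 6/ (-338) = 1/ 156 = 0.01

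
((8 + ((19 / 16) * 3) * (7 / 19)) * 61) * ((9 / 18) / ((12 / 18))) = 27267 / 64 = 426.05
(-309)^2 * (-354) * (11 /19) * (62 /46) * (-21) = 242043762114 /437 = 553875885.84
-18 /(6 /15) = -45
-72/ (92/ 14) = -252/ 23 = -10.96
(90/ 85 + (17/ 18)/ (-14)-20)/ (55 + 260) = -81433/ 1349460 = -0.06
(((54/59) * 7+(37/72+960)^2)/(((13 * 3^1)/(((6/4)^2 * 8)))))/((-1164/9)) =-282180707843/85707648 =-3292.36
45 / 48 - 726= -11601 / 16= -725.06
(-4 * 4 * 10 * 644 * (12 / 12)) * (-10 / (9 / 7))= 7212800 / 9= 801422.22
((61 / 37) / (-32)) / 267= -61 / 316128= -0.00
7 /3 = 2.33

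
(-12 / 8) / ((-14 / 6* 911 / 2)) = 9 / 6377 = 0.00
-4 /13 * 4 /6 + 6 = 226 /39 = 5.79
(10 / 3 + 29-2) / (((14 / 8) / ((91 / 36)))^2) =15379 / 243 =63.29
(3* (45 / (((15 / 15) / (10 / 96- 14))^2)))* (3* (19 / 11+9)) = 1181180295 / 1408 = 838906.46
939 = 939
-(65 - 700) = 635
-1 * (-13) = 13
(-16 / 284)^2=16 / 5041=0.00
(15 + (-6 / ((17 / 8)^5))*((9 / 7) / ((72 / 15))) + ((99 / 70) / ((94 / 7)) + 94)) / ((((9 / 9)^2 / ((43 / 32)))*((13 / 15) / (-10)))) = -657246793562445 / 388654616896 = -1691.08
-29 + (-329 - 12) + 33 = -337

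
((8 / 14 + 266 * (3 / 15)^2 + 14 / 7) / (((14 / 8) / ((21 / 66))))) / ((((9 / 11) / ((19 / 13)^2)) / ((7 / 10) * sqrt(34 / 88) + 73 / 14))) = 417316 * sqrt(187) / 2091375 + 60928136 / 1863225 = 35.43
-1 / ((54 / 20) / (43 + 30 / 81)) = -11710 / 729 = -16.06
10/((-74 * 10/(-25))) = 25/74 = 0.34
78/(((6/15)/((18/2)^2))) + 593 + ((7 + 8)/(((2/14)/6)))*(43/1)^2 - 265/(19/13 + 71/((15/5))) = 231524501/196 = 1181247.45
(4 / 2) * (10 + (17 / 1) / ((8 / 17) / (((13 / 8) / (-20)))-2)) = 13463 / 861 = 15.64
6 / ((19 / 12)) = 72 / 19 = 3.79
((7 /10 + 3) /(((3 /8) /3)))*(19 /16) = 703 /20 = 35.15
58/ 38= 29/ 19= 1.53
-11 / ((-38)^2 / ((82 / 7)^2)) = -18491 / 17689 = -1.05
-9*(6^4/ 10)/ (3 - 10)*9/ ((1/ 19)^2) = 18948168/ 35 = 541376.23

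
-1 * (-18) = 18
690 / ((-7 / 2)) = -1380 / 7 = -197.14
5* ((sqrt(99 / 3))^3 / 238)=165* sqrt(33) / 238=3.98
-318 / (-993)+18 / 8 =3403 / 1324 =2.57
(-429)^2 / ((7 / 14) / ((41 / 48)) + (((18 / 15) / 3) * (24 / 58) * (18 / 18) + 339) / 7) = 2552955405 / 680233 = 3753.06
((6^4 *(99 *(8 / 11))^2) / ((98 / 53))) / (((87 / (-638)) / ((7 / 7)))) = -1305621504 / 49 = -26645336.82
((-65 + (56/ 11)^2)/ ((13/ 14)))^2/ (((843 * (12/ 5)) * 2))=5479043045/ 12515156082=0.44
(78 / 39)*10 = 20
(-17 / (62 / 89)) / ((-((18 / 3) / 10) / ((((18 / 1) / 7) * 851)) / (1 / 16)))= 19313445 / 3472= 5562.63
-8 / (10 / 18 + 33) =-36 / 151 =-0.24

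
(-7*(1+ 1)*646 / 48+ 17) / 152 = -2057 / 1824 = -1.13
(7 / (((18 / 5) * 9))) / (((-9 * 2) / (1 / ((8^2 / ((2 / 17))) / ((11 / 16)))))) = -385 / 25380864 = -0.00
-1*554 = -554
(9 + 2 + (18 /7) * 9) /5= 239 /35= 6.83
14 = 14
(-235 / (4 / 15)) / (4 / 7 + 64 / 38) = -6251 / 16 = -390.69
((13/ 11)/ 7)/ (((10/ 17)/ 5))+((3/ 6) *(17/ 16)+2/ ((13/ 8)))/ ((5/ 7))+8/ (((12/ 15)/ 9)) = 15039327/ 160160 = 93.90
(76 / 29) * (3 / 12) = 19 / 29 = 0.66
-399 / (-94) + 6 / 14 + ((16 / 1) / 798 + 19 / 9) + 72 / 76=872215 / 112518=7.75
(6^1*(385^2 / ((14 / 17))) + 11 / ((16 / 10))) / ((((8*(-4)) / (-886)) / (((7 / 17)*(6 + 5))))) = 294700449505 / 2176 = 135432191.87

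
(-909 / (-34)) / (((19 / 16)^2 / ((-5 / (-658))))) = 290880 / 2019073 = 0.14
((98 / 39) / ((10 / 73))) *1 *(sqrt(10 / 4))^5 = 17885 *sqrt(10) / 312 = 181.27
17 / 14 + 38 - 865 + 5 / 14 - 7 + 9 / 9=-5820 / 7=-831.43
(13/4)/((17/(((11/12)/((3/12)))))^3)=17303/530604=0.03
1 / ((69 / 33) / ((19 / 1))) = 209 / 23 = 9.09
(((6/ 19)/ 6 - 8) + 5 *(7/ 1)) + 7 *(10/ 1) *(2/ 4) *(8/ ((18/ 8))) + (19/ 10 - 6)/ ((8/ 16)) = 122519/ 855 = 143.30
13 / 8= 1.62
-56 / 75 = -0.75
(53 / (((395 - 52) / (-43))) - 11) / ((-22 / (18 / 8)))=13617 / 7546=1.80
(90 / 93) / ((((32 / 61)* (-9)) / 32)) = -610 / 93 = -6.56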